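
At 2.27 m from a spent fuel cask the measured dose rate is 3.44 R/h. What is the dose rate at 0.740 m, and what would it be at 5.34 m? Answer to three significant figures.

32.4 R/h; 0.622 R/h

Using I₁d₁² = I₂d₂²,
At 0.740 m: 3.44 × (2.27/0.740)² = 3.44 × 9.410 = 32.37 R/h
At 5.34 m: 32.37 × (0.740/5.34)² = 32.37 × 0.01920 = 0.6215 R/h.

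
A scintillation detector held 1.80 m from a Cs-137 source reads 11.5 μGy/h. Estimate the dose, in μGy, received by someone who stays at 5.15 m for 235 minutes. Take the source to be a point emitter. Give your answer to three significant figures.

5.50 μGy

Since intensity falls as 1/r², rate at 5.15 m:
11.5 × (1.80/5.15)² = 11.5 × 0.1222 = 1.405 μGy/h.
Dose = rate × time = 1.405 μGy/h × 3.917 h = 5.503 μGy.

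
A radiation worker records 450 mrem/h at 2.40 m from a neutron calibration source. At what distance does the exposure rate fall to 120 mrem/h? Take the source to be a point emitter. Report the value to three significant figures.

4.65 m

Since intensity falls as 1/r², d₂ = d₁·√(I₁/I₂).
I₁/I₂ = 450/120 = 3.750, so d₂ = 2.40 × √3.750 = 4.648 m.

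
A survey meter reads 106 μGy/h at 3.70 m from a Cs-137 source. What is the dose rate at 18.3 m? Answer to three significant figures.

Using I₁d₁² = I₂d₂², the rate at 18.3 m is
(3.70/18.3)² = 0.04088, so 106 × 0.04088 = 4.333 μGy/h.

4.33 μGy/h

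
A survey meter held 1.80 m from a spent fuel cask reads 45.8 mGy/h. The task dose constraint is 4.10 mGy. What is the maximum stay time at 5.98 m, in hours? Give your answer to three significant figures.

0.988 h

Intensity scales as (d₁/d₂)², so rate at 5.98 m:
45.8 × (1.80/5.98)² = 45.8 × 0.09060 = 4.149 mGy/h.
Stay time = 4.10 mGy ÷ 4.149 mGy/h = 0.9882 h.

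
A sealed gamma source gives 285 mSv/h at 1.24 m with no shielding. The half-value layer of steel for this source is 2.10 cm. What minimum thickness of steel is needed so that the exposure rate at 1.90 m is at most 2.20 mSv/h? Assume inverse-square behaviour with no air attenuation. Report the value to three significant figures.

At 1.90 m, distance alone gives (1.24/1.90)² = 0.4259, so 285 × 0.4259 = 121.4 mSv/h.
Further attenuation needed: 121.4/2.20 = 55.18.
n = log₂(55.18) = 5.786 half-value layers.
Thickness = 5.786 × 2.10 cm = 12.15 cm.

12.2 cm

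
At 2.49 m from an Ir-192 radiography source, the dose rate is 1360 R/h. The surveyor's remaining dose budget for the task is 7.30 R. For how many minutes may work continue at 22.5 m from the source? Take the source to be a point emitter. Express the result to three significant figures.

Since intensity falls as 1/r², rate at 22.5 m:
1360 × (2.49/22.5)² = 1360 × 0.01225 = 16.66 R/h.
Stay time = 7.30 R ÷ 16.66 R/h = 0.4382 h = 26.29 min.

26.3 min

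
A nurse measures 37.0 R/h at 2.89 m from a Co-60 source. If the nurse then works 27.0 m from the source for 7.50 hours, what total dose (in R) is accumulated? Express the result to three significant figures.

Using I₁d₁² = I₂d₂², rate at 27.0 m:
37.0 × (2.89/27.0)² = 37.0 × 0.01146 = 0.4240 R/h.
Dose = rate × time = 0.4240 R/h × 7.500 h = 3.180 R.

3.18 R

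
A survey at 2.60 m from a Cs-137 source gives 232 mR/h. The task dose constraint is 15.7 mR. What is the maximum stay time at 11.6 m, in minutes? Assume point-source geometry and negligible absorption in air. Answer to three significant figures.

80.8 min

Applying the 1/r² law, rate at 11.6 m:
232 × (2.60/11.6)² = 232 × 0.05024 = 11.66 mR/h.
Stay time = 15.7 mR ÷ 11.66 mR/h = 1.346 h = 80.76 min.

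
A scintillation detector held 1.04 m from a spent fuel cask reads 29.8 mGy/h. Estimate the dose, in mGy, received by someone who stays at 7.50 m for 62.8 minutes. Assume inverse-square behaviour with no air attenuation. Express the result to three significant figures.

0.600 mGy

Applying the 1/r² law, rate at 7.50 m:
29.8 × (1.04/7.50)² = 29.8 × 0.01923 = 0.5731 mGy/h.
Dose = rate × time = 0.5731 mGy/h × 1.047 h = 0.6000 mGy.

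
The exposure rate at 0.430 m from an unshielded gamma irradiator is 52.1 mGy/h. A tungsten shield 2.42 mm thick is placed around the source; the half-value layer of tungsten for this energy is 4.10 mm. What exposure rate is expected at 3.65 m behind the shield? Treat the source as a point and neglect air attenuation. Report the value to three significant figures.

Distance alone: 52.1 × (0.430/3.65)² = 52.1 × 0.01388 = 0.7231 mGy/h.
Shield: 2.42/4.10 = 0.5902 half-value layers → attenuation 2^(−0.5902) = 0.6643.
Combined: 0.7231 × 0.6643 = 0.4804 mGy/h.

0.480 mGy/h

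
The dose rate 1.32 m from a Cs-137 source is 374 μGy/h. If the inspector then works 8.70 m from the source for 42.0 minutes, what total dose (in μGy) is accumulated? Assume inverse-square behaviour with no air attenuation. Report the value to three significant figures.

6.03 μGy

Intensity scales as (d₁/d₂)², so rate at 8.70 m:
(1.32/8.70)² = 0.02302, so 374 × 0.02302 = 8.609 μGy/h.
Dose = rate × time = 8.609 μGy/h × 0.7000 h = 6.026 μGy.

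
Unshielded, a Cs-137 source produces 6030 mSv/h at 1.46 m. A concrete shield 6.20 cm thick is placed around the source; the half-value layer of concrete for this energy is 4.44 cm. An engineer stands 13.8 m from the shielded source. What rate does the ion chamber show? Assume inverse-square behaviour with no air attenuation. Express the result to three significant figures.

25.6 mSv/h

Distance alone: 6030 × (1.46/13.8)² = 6030 × 0.01119 = 67.48 mSv/h.
Shield: 6.20/4.44 = 1.396 half-value layers → attenuation 2^(−1.396) = 0.3800.
Combined: 67.48 × 0.3800 = 25.64 mSv/h.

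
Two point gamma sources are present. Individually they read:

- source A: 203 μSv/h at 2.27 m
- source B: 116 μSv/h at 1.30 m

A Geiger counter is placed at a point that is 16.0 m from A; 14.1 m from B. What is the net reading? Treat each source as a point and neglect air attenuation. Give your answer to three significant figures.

Each source contributes Iᵢ·(dᵢ/rᵢ)²; contributions add.
A: 203 × (2.27/16.0)² = 4.086 μSv/h
B: 116 × (1.30/14.1)² = 0.9861 μSv/h
Total = 4.086 + 0.9861 = 5.072 μSv/h.

5.07 μSv/h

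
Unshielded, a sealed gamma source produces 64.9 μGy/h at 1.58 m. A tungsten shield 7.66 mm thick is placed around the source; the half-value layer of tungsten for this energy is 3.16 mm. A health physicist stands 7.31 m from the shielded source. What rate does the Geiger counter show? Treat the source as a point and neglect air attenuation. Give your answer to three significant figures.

Distance alone: (1.58/7.31)² = 0.04672, so 64.9 × 0.04672 = 3.032 μGy/h.
Shield: 7.66/3.16 = 2.424 half-value layers → attenuation 2^(−2.424) = 0.1863.
Combined: 3.032 × 0.1863 = 0.5649 μGy/h.

0.565 μGy/h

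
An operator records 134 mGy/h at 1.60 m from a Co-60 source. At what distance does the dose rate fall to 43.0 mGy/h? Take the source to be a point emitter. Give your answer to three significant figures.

By the inverse-square law, d₂ = d₁·√(I₁/I₂).
I₁/I₂ = 134/43.0 = 3.116, so d₂ = 1.60 × √3.116 = 2.824 m.

2.82 m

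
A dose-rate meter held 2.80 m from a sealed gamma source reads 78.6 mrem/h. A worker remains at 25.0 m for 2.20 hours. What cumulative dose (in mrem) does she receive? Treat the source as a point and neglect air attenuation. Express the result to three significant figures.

2.17 mrem

By the inverse-square law, rate at 25.0 m:
78.6 × (2.80/25.0)² = 78.6 × 0.01254 = 0.9856 mrem/h.
Dose = rate × time = 0.9856 mrem/h × 2.200 h = 2.168 mrem.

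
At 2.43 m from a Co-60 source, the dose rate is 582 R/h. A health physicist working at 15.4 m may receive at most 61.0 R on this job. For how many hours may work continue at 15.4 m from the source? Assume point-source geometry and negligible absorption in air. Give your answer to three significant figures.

4.21 h

Using I₁d₁² = I₂d₂², rate at 15.4 m:
(2.43/15.4)² = 0.02490, so 582 × 0.02490 = 14.49 R/h.
Stay time = 61.0 R ÷ 14.49 R/h = 4.210 h.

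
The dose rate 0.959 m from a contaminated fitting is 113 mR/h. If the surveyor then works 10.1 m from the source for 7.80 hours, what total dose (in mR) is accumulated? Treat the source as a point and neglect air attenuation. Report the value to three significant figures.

Using I₁d₁² = I₂d₂², rate at 10.1 m:
113 × (0.959/10.1)² = 113 × 0.009016 = 1.019 mR/h.
Dose = rate × time = 1.019 mR/h × 7.800 h = 7.948 mR.

7.95 mR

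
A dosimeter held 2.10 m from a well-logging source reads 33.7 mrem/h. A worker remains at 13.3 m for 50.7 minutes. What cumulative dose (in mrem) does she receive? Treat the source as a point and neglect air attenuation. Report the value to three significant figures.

Using I₁d₁² = I₂d₂², rate at 13.3 m:
33.7 × (2.10/13.3)² = 33.7 × 0.02493 = 0.8401 mrem/h.
Dose = rate × time = 0.8401 mrem/h × 0.8450 h = 0.7099 mrem.

0.710 mrem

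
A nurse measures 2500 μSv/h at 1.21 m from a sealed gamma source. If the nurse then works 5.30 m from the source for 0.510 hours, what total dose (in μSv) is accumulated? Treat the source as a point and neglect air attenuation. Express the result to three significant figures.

66.5 μSv

By the inverse-square law, rate at 5.30 m:
2500 × (1.21/5.30)² = 2500 × 0.05212 = 130.3 μSv/h.
Dose = rate × time = 130.3 μSv/h × 0.5100 h = 66.45 μSv.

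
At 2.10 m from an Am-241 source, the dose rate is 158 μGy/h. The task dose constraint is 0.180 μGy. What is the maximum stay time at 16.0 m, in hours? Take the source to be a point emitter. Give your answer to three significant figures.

By the inverse-square law, rate at 16.0 m:
(2.10/16.0)² = 0.01723, so 158 × 0.01723 = 2.722 μGy/h.
Stay time = 0.180 μGy ÷ 2.722 μGy/h = 0.06613 h.

0.0661 h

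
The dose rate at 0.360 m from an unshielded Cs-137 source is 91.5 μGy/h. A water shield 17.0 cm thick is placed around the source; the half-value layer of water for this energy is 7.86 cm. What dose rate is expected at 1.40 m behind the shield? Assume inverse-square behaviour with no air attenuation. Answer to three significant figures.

1.35 μGy/h

Distance alone: 91.5 × (0.360/1.40)² = 91.5 × 0.06612 = 6.050 μGy/h.
Shield: 17.0/7.86 = 2.163 half-value layers → attenuation 2^(−2.163) = 0.2233.
Combined: 6.050 × 0.2233 = 1.351 μGy/h.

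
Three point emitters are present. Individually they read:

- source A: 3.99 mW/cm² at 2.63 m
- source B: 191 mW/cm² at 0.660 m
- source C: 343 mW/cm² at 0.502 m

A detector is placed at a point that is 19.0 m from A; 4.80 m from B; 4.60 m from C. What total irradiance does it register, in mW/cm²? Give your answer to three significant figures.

Each source contributes Iᵢ·(dᵢ/rᵢ)²; contributions add.
A: 3.99 × (2.63/19.0)² = 0.07645 mW/cm²
B: 191 × (0.660/4.80)² = 3.611 mW/cm²
C: 343 × (0.502/4.60)² = 4.085 mW/cm²
Total = 0.07645 + 3.611 + 4.085 = 7.772 mW/cm².

7.77 mW/cm²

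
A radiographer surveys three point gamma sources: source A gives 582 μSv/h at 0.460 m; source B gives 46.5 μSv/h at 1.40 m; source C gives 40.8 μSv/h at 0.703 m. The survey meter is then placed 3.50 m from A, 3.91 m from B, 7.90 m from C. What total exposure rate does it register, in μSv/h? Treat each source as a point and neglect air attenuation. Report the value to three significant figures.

16.3 μSv/h

Each source contributes Iᵢ·(dᵢ/rᵢ)²; contributions add.
A: 582 × (0.460/3.50)² = 10.05 μSv/h
B: 46.5 × (1.40/3.91)² = 5.961 μSv/h
C: 40.8 × (0.703/7.90)² = 0.3231 μSv/h
Total = 10.05 + 5.961 + 0.3231 = 16.33 μSv/h.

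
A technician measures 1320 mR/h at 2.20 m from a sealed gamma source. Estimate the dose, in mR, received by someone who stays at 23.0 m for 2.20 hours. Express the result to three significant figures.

Since intensity falls as 1/r², rate at 23.0 m:
1320 × (2.20/23.0)² = 1320 × 0.009149 = 12.08 mR/h.
Dose = rate × time = 12.08 mR/h × 2.200 h = 26.58 mR.

26.6 mR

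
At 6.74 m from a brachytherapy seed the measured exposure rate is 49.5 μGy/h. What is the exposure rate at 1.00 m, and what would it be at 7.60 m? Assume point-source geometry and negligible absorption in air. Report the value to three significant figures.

2250 μGy/h; 38.9 μGy/h

Using I₁d₁² = I₂d₂²,
At 1.00 m: (6.74/1.00)² = 45.43, so 49.5 × 45.43 = 2249 μGy/h
At 7.60 m: 2249 × (1.00/7.60)² = 2249 × 0.01731 = 38.93 μGy/h.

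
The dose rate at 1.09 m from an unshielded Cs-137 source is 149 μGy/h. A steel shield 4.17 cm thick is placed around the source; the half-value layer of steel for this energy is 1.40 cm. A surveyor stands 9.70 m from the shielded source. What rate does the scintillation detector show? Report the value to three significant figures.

0.239 μGy/h

Distance alone: (1.09/9.70)² = 0.01263, so 149 × 0.01263 = 1.882 μGy/h.
Shield: 4.17/1.40 = 2.979 half-value layers → attenuation 2^(−2.979) = 0.1268.
Combined: 1.882 × 0.1268 = 0.2386 μGy/h.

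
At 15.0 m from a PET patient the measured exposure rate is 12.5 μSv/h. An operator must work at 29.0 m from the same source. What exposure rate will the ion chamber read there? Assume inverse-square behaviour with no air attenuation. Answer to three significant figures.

3.34 μSv/h

By the inverse-square law, scaling from 15.0 m to 29.0 m:
12.5 × (15.0/29.0)² = 12.5 × 0.2675 = 3.344 μSv/h.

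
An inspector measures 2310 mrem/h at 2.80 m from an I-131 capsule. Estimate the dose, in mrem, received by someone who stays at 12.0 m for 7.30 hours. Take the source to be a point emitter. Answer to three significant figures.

918 mrem

Intensity scales as (d₁/d₂)², so rate at 12.0 m:
2310 × (2.80/12.0)² = 2310 × 0.05444 = 125.8 mrem/h.
Dose = rate × time = 125.8 mrem/h × 7.300 h = 918.3 mrem.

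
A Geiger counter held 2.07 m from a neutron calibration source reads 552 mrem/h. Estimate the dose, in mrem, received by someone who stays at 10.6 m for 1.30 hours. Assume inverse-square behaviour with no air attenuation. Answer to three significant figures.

Applying the 1/r² law, rate at 10.6 m:
552 × (2.07/10.6)² = 552 × 0.03814 = 21.05 mrem/h.
Dose = rate × time = 21.05 mrem/h × 1.300 h = 27.37 mrem.

27.4 mrem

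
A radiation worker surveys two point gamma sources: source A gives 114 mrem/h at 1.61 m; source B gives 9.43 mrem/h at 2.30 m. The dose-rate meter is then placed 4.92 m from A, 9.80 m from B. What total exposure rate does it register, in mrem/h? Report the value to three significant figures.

By superposition, sum each source's inverse-square contribution:
A: 114 × (1.61/4.92)² = 12.21 mrem/h
B: 9.43 × (2.30/9.80)² = 0.5194 mrem/h
Total = 12.21 + 0.5194 = 12.73 mrem/h.

12.7 mrem/h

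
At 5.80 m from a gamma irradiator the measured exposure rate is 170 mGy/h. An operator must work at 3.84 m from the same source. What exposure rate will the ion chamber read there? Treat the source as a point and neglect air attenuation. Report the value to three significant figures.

388 mGy/h

Using I₁d₁² = I₂d₂², scaling from 5.80 m to 3.84 m:
(5.80/3.84)² = 2.281, so 170 × 2.281 = 387.8 mGy/h.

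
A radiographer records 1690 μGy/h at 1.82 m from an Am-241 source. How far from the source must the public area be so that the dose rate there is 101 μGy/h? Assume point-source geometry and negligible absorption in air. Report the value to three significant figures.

7.44 m

Intensity scales as (d₁/d₂)², so d₂ = d₁·√(I₁/I₂).
I₁/I₂ = 1690/101 = 16.73, so d₂ = 1.82 × √16.73 = 7.444 m.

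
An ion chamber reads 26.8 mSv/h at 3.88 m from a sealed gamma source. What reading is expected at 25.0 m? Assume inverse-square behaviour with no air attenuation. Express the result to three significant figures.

0.646 mSv/h

Using I₁d₁² = I₂d₂², the rate at 25.0 m is
26.8 × (3.88/25.0)² = 26.8 × 0.02409 = 0.6456 mSv/h.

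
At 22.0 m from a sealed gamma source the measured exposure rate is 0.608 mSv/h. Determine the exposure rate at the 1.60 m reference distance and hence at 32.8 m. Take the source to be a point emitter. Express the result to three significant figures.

115 mSv/h; 0.274 mSv/h

Applying the 1/r² law,
At 1.60 m: 0.608 × (22.0/1.60)² = 0.608 × 189.1 = 115.0 mSv/h
At 32.8 m: 115.0 × (1.60/32.8)² = 115.0 × 0.002380 = 0.2737 mSv/h.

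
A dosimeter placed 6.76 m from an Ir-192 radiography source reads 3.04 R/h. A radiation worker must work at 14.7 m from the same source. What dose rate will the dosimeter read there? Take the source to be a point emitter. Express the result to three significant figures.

0.643 R/h

By the inverse-square law, scaling from 6.76 m to 14.7 m:
3.04 × (6.76/14.7)² = 3.04 × 0.2115 = 0.6430 R/h.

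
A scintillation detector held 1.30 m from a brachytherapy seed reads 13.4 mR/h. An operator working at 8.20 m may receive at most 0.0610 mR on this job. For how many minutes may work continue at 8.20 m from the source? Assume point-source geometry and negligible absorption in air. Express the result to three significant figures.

10.9 min

Since intensity falls as 1/r², rate at 8.20 m:
(1.30/8.20)² = 0.02513, so 13.4 × 0.02513 = 0.3367 mR/h.
Stay time = 0.0610 mR ÷ 0.3367 mR/h = 0.1812 h = 10.87 min.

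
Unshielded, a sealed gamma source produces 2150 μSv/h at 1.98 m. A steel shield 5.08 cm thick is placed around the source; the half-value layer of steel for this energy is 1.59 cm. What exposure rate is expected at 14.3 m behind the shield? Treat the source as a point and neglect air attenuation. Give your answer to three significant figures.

Distance alone: (1.98/14.3)² = 0.01917, so 2150 × 0.01917 = 41.22 μSv/h.
Shield: 5.08/1.59 = 3.195 half-value layers → attenuation 2^(−3.195) = 0.1092.
Combined: 41.22 × 0.1092 = 4.501 μSv/h.

4.50 μSv/h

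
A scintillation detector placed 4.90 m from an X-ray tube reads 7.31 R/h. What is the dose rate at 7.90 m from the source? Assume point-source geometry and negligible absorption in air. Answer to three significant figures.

2.81 R/h

Using I₁d₁² = I₂d₂², scaling from 4.90 m to 7.90 m:
7.31 × (4.90/7.90)² = 7.31 × 0.3847 = 2.812 R/h.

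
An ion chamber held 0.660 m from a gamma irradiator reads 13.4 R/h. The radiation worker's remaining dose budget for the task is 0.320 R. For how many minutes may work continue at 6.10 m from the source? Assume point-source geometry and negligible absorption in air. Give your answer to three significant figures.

122 min

By the inverse-square law, rate at 6.10 m:
13.4 × (0.660/6.10)² = 13.4 × 0.01171 = 0.1569 R/h.
Stay time = 0.320 R ÷ 0.1569 R/h = 2.040 h = 122.4 min.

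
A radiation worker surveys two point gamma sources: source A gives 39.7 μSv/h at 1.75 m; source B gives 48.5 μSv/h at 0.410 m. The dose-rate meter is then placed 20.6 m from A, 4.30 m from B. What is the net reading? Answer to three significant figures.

By superposition, sum each source's inverse-square contribution:
A: 39.7 × (1.75/20.6)² = 0.2865 μSv/h
B: 48.5 × (0.410/4.30)² = 0.4409 μSv/h
Total = 0.2865 + 0.4409 = 0.7274 μSv/h.

0.727 μSv/h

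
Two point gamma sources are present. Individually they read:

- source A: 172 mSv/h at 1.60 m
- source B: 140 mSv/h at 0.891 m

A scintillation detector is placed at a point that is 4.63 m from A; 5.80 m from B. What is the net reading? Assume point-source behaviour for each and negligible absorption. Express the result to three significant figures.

23.8 mSv/h

By superposition, sum each source's inverse-square contribution:
A: 172 × (1.60/4.63)² = 20.54 mSv/h
B: 140 × (0.891/5.80)² = 3.304 mSv/h
Total = 20.54 + 3.304 = 23.84 mSv/h.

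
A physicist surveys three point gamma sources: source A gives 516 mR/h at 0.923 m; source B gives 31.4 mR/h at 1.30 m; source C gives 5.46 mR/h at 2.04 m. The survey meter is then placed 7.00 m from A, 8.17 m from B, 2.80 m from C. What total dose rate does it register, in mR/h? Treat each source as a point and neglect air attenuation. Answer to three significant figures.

Each source contributes Iᵢ·(dᵢ/rᵢ)²; contributions add.
A: 516 × (0.923/7.00)² = 8.971 mR/h
B: 31.4 × (1.30/8.17)² = 0.7950 mR/h
C: 5.46 × (2.04/2.80)² = 2.898 mR/h
Total = 8.971 + 0.7950 + 2.898 = 12.66 mR/h.

12.7 mR/h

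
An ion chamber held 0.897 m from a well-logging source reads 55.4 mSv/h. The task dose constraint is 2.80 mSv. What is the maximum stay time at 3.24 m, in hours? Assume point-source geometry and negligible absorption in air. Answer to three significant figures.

0.659 h

Applying the 1/r² law, rate at 3.24 m:
(0.897/3.24)² = 0.07665, so 55.4 × 0.07665 = 4.246 mSv/h.
Stay time = 2.80 mSv ÷ 4.246 mSv/h = 0.6594 h.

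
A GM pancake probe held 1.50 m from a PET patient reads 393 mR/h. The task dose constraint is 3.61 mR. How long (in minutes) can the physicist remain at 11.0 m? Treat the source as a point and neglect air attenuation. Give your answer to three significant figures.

29.6 min

Since intensity falls as 1/r², rate at 11.0 m:
(1.50/11.0)² = 0.01860, so 393 × 0.01860 = 7.310 mR/h.
Stay time = 3.61 mR ÷ 7.310 mR/h = 0.4938 h = 29.63 min.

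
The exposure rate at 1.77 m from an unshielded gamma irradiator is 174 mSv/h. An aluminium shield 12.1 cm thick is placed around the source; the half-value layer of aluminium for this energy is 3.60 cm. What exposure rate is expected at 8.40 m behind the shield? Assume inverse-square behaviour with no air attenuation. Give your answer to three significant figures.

Distance alone: 174 × (1.77/8.40)² = 174 × 0.04440 = 7.726 mSv/h.
Shield: 12.1/3.60 = 3.361 half-value layers → attenuation 2^(−3.361) = 0.09733.
Combined: 7.726 × 0.09733 = 0.7520 mSv/h.

0.752 mSv/h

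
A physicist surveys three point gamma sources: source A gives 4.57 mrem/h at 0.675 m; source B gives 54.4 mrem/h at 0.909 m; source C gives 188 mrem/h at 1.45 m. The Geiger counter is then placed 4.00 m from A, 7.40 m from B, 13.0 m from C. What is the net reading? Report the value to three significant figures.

By superposition, sum each source's inverse-square contribution:
A: 4.57 × (0.675/4.00)² = 0.1301 mrem/h
B: 54.4 × (0.909/7.40)² = 0.8208 mrem/h
C: 188 × (1.45/13.0)² = 2.339 mrem/h
Total = 0.1301 + 0.8208 + 2.339 = 3.290 mrem/h.

3.29 mrem/h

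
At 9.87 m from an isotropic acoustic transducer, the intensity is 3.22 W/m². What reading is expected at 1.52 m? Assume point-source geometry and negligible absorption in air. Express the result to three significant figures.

Since intensity falls as 1/r², the rate at 1.52 m is
3.22 × (9.87/1.52)² = 3.22 × 42.16 = 135.8 W/m².

136 W/m²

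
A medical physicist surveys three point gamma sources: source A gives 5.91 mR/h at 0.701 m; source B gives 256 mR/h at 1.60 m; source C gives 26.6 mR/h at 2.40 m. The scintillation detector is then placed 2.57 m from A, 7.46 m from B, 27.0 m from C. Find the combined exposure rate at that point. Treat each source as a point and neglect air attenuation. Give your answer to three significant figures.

12.4 mR/h

Each source contributes Iᵢ·(dᵢ/rᵢ)²; contributions add.
A: 5.91 × (0.701/2.57)² = 0.4397 mR/h
B: 256 × (1.60/7.46)² = 11.78 mR/h
C: 26.6 × (2.40/27.0)² = 0.2102 mR/h
Total = 0.4397 + 11.78 + 0.2102 = 12.43 mR/h.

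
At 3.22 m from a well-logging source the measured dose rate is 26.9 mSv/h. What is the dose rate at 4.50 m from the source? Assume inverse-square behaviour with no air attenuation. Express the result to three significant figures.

13.8 mSv/h

By the inverse-square law, scaling from 3.22 m to 4.50 m:
(3.22/4.50)² = 0.5120, so 26.9 × 0.5120 = 13.77 mSv/h.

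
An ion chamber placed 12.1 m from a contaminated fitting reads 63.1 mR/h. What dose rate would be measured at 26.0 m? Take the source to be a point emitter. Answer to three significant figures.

Intensity scales as (d₁/d₂)², so scaling from 12.1 m to 26.0 m:
63.1 × (12.1/26.0)² = 63.1 × 0.2166 = 13.67 mR/h.

13.7 mR/h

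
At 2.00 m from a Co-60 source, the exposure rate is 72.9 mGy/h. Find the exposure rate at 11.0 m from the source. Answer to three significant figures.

2.41 mGy/h

Intensity scales as (d₁/d₂)², so the rate at 11.0 m is
72.9 × (2.00/11.0)² = 72.9 × 0.03306 = 2.410 mGy/h.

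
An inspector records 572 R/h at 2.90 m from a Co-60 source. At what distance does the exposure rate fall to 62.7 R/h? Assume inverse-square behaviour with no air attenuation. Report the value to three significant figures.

8.76 m

Applying the 1/r² law, d₂ = d₁·√(I₁/I₂).
I₁/I₂ = 572/62.7 = 9.123, so d₂ = 2.90 × √9.123 = 8.759 m.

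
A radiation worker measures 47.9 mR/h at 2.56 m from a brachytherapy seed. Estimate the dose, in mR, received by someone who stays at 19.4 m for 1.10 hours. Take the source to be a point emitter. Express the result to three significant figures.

By the inverse-square law, rate at 19.4 m:
(2.56/19.4)² = 0.01741, so 47.9 × 0.01741 = 0.8339 mR/h.
Dose = rate × time = 0.8339 mR/h × 1.100 h = 0.9173 mR.

0.917 mR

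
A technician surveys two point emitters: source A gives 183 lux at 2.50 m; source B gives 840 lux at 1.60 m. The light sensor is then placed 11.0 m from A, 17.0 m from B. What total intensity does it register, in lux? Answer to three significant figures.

16.9 lux

By superposition, sum each source's inverse-square contribution:
A: 183 × (2.50/11.0)² = 9.452 lux
B: 840 × (1.60/17.0)² = 7.441 lux
Total = 9.452 + 7.441 = 16.89 lux.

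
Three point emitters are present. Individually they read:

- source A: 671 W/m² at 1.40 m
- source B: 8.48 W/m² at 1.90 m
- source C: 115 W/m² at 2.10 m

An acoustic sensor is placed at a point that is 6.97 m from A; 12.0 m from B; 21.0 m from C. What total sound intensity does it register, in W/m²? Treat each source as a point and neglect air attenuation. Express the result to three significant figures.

Each source contributes Iᵢ·(dᵢ/rᵢ)²; contributions add.
A: 671 × (1.40/6.97)² = 27.07 W/m²
B: 8.48 × (1.90/12.0)² = 0.2126 W/m²
C: 115 × (2.10/21.0)² = 1.150 W/m²
Total = 27.07 + 0.2126 + 1.150 = 28.43 W/m².

28.4 W/m²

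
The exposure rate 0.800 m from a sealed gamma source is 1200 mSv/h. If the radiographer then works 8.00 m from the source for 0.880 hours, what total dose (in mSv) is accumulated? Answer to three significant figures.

By the inverse-square law, rate at 8.00 m:
(0.800/8.00)² = 0.01000, so 1200 × 0.01000 = 12.00 mSv/h.
Dose = rate × time = 12.00 mSv/h × 0.8800 h = 10.56 mSv.

10.6 mSv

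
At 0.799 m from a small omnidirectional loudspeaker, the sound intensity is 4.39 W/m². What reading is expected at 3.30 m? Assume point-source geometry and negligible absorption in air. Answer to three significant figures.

By the inverse-square law, the rate at 3.30 m is
(0.799/3.30)² = 0.05862, so 4.39 × 0.05862 = 0.2573 W/m².

0.257 W/m²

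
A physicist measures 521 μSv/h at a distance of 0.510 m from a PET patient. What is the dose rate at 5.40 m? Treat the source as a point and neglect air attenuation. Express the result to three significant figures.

4.65 μSv/h

Intensity scales as (d₁/d₂)², so the rate at 5.40 m is
521 × (0.510/5.40)² = 521 × 0.008920 = 4.647 μSv/h.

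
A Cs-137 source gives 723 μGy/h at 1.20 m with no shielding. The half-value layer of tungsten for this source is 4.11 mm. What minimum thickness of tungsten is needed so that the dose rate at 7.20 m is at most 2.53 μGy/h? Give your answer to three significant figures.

12.3 mm

At 7.20 m, distance alone gives 723 × (1.20/7.20)² = 723 × 0.02778 = 20.08 μGy/h.
Further attenuation needed: 20.08/2.53 = 7.937.
n = log₂(7.937) = 2.989 half-value layers.
Thickness = 2.989 × 4.11 mm = 12.28 mm.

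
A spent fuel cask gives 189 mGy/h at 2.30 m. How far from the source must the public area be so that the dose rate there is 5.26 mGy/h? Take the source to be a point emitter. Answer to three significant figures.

13.8 m

Applying the 1/r² law, d₂ = d₁·√(I₁/I₂).
I₁/I₂ = 189/5.26 = 35.93, so d₂ = 2.30 × √35.93 = 13.79 m.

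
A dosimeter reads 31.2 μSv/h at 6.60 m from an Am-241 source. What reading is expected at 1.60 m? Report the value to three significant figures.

Intensity scales as (d₁/d₂)², so the rate at 1.60 m is
31.2 × (6.60/1.60)² = 31.2 × 17.02 = 531.0 μSv/h.

531 μSv/h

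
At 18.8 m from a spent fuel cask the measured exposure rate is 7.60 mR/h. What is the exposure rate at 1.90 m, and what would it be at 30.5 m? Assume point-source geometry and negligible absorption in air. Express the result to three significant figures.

744 mR/h; 2.89 mR/h

Applying the 1/r² law,
At 1.90 m: (18.8/1.90)² = 97.91, so 7.60 × 97.91 = 744.1 mR/h
At 30.5 m: 744.1 × (1.90/30.5)² = 744.1 × 0.003881 = 2.888 mR/h.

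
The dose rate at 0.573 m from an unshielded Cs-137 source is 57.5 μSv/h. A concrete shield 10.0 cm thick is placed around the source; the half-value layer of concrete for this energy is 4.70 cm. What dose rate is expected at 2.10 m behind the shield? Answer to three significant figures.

Distance alone: (0.573/2.10)² = 0.07445, so 57.5 × 0.07445 = 4.281 μSv/h.
Shield: 10.0/4.70 = 2.128 half-value layers → attenuation 2^(−2.128) = 0.2288.
Combined: 4.281 × 0.2288 = 0.9795 μSv/h.

0.980 μSv/h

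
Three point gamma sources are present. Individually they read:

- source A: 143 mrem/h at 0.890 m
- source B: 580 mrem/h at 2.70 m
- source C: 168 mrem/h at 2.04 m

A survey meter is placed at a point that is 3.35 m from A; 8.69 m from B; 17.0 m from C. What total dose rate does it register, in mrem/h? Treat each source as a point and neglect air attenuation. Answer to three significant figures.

68.5 mrem/h

By superposition, sum each source's inverse-square contribution:
A: 143 × (0.890/3.35)² = 10.09 mrem/h
B: 580 × (2.70/8.69)² = 55.99 mrem/h
C: 168 × (2.04/17.0)² = 2.419 mrem/h
Total = 10.09 + 55.99 + 2.419 = 68.50 mrem/h.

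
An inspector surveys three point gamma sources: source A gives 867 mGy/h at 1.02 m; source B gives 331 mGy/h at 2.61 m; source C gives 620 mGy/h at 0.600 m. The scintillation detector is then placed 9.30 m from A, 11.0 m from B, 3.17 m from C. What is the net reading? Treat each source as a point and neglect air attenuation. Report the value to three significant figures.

51.3 mGy/h

By superposition, sum each source's inverse-square contribution:
A: 867 × (1.02/9.30)² = 10.43 mGy/h
B: 331 × (2.61/11.0)² = 18.63 mGy/h
C: 620 × (0.600/3.17)² = 22.21 mGy/h
Total = 10.43 + 18.63 + 22.21 = 51.27 mGy/h.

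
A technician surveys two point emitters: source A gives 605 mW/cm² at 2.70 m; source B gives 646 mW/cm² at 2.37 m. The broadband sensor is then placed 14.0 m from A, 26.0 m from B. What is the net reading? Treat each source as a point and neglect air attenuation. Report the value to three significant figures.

27.9 mW/cm²

By superposition, sum each source's inverse-square contribution:
A: 605 × (2.70/14.0)² = 22.50 mW/cm²
B: 646 × (2.37/26.0)² = 5.368 mW/cm²
Total = 22.50 + 5.368 = 27.87 mW/cm².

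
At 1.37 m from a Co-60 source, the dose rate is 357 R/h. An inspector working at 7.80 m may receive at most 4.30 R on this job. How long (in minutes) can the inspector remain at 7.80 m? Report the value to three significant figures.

Applying the 1/r² law, rate at 7.80 m:
357 × (1.37/7.80)² = 357 × 0.03085 = 11.01 R/h.
Stay time = 4.30 R ÷ 11.01 R/h = 0.3906 h = 23.44 min.

23.4 min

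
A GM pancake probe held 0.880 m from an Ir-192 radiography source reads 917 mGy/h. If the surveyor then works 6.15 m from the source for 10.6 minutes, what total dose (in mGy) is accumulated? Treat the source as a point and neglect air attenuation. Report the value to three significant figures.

3.32 mGy

By the inverse-square law, rate at 6.15 m:
917 × (0.880/6.15)² = 917 × 0.02047 = 18.77 mGy/h.
Dose = rate × time = 18.77 mGy/h × 0.1767 h = 3.317 mGy.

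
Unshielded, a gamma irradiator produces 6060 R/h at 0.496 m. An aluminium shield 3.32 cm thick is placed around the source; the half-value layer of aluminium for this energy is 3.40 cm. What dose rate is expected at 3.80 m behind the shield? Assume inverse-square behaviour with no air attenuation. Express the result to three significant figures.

52.5 R/h

Distance alone: (0.496/3.80)² = 0.01704, so 6060 × 0.01704 = 103.3 R/h.
Shield: 3.32/3.40 = 0.9765 half-value layers → attenuation 2^(−0.9765) = 0.5082.
Combined: 103.3 × 0.5082 = 52.50 R/h.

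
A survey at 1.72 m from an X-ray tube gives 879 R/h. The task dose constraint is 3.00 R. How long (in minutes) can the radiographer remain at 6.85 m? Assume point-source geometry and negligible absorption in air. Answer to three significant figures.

Intensity scales as (d₁/d₂)², so rate at 6.85 m:
879 × (1.72/6.85)² = 879 × 0.06305 = 55.42 R/h.
Stay time = 3.00 R ÷ 55.42 R/h = 0.05413 h = 3.248 min.

3.25 min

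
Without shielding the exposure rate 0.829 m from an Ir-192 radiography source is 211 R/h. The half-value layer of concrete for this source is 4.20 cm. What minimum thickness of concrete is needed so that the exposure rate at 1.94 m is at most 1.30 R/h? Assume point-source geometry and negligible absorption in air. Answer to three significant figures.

At 1.94 m, distance alone gives (0.829/1.94)² = 0.1826, so 211 × 0.1826 = 38.53 R/h.
Further attenuation needed: 38.53/1.30 = 29.64.
n = log₂(29.64) = 4.889 half-value layers.
Thickness = 4.889 × 4.20 cm = 20.53 cm.

20.5 cm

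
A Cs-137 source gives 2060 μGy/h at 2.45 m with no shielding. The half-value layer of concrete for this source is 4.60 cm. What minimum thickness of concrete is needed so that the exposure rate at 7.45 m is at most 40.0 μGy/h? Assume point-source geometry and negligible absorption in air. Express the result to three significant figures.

At 7.45 m, distance alone gives (2.45/7.45)² = 0.1081, so 2060 × 0.1081 = 222.7 μGy/h.
Further attenuation needed: 222.7/40.0 = 5.567.
n = log₂(5.567) = 2.477 half-value layers.
Thickness = 2.477 × 4.60 cm = 11.39 cm.

11.4 cm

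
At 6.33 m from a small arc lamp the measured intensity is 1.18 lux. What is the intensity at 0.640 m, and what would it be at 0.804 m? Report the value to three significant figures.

115 lux; 73.1 lux

Intensity scales as (d₁/d₂)², so
At 0.640 m: (6.33/0.640)² = 97.82, so 1.18 × 97.82 = 115.4 lux
At 0.804 m: (0.640/0.804)² = 0.6336, so 115.4 × 0.6336 = 73.12 lux.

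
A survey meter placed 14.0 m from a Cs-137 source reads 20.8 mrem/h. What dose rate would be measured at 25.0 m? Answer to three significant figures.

Applying the 1/r² law, scaling from 14.0 m to 25.0 m:
20.8 × (14.0/25.0)² = 20.8 × 0.3136 = 6.523 mrem/h.

6.52 mrem/h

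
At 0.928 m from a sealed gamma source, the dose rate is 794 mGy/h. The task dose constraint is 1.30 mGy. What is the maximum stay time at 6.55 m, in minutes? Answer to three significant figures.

4.89 min

Intensity scales as (d₁/d₂)², so rate at 6.55 m:
(0.928/6.55)² = 0.02007, so 794 × 0.02007 = 15.94 mGy/h.
Stay time = 1.30 mGy ÷ 15.94 mGy/h = 0.08156 h = 4.894 min.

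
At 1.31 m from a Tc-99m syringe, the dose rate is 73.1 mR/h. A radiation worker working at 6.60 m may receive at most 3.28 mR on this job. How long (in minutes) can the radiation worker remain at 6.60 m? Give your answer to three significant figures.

Since intensity falls as 1/r², rate at 6.60 m:
(1.31/6.60)² = 0.03940, so 73.1 × 0.03940 = 2.880 mR/h.
Stay time = 3.28 mR ÷ 2.880 mR/h = 1.139 h = 68.34 min.

68.3 min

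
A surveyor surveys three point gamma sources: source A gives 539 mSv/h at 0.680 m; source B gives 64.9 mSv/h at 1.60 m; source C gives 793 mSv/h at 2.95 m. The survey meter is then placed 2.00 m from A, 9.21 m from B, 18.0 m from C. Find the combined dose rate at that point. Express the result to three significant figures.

Each source contributes Iᵢ·(dᵢ/rᵢ)²; contributions add.
A: 539 × (0.680/2.00)² = 62.31 mSv/h
B: 64.9 × (1.60/9.21)² = 1.959 mSv/h
C: 793 × (2.95/18.0)² = 21.30 mSv/h
Total = 62.31 + 1.959 + 21.30 = 85.57 mSv/h.

85.6 mSv/h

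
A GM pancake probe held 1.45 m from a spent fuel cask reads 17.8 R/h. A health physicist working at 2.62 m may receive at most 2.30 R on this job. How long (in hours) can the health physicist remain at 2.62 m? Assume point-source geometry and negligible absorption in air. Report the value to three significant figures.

0.422 h

Since intensity falls as 1/r², rate at 2.62 m:
17.8 × (1.45/2.62)² = 17.8 × 0.3063 = 5.452 R/h.
Stay time = 2.30 R ÷ 5.452 R/h = 0.4219 h.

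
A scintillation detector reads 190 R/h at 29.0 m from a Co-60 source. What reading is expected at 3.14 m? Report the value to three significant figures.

16200 R/h

Using I₁d₁² = I₂d₂², the rate at 3.14 m is
190 × (29.0/3.14)² = 190 × 85.30 = 16210 R/h.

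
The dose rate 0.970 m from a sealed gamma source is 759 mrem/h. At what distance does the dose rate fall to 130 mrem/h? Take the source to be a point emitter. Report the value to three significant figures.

Applying the 1/r² law, d₂ = d₁·√(I₁/I₂).
I₁/I₂ = 759/130 = 5.838, so d₂ = 0.970 × √5.838 = 2.344 m.

2.34 m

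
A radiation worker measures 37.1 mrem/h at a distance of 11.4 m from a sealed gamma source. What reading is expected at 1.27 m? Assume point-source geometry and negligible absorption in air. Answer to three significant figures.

2990 mrem/h

Intensity scales as (d₁/d₂)², so the rate at 1.27 m is
37.1 × (11.4/1.27)² = 37.1 × 80.58 = 2990 mrem/h.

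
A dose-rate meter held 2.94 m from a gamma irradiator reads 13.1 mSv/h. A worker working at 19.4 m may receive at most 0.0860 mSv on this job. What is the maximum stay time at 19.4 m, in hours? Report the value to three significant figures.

Applying the 1/r² law, rate at 19.4 m:
(2.94/19.4)² = 0.02297, so 13.1 × 0.02297 = 0.3009 mSv/h.
Stay time = 0.0860 mSv ÷ 0.3009 mSv/h = 0.2858 h.

0.286 h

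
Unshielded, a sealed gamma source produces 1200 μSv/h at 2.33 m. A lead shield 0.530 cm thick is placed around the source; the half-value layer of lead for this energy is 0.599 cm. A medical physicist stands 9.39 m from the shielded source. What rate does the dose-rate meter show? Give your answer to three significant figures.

Distance alone: 1200 × (2.33/9.39)² = 1200 × 0.06157 = 73.88 μSv/h.
Shield: 0.530/0.599 = 0.8848 half-value layers → attenuation 2^(−0.8848) = 0.5416.
Combined: 73.88 × 0.5416 = 40.01 μSv/h.

40.0 μSv/h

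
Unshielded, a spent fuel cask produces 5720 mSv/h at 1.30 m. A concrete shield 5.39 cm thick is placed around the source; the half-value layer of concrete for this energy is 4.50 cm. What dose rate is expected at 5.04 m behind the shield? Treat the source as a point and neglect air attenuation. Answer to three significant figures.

Distance alone: (1.30/5.04)² = 0.06653, so 5720 × 0.06653 = 380.6 mSv/h.
Shield: 5.39/4.50 = 1.198 half-value layers → attenuation 2^(−1.198) = 0.4359.
Combined: 380.6 × 0.4359 = 165.9 mSv/h.

166 mSv/h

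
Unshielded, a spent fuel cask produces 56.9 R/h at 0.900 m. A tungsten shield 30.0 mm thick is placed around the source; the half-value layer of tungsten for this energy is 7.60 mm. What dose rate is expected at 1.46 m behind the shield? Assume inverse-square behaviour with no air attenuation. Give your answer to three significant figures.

Distance alone: 56.9 × (0.900/1.46)² = 56.9 × 0.3800 = 21.62 R/h.
Shield: 30.0/7.60 = 3.947 half-value layers → attenuation 2^(−3.947) = 0.06484.
Combined: 21.62 × 0.06484 = 1.402 R/h.

1.40 R/h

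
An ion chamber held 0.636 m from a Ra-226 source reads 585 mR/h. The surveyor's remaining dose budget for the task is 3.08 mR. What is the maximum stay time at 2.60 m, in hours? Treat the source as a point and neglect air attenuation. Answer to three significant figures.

Intensity scales as (d₁/d₂)², so rate at 2.60 m:
(0.636/2.60)² = 0.05984, so 585 × 0.05984 = 35.01 mR/h.
Stay time = 3.08 mR ÷ 35.01 mR/h = 0.08797 h.

0.0880 h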